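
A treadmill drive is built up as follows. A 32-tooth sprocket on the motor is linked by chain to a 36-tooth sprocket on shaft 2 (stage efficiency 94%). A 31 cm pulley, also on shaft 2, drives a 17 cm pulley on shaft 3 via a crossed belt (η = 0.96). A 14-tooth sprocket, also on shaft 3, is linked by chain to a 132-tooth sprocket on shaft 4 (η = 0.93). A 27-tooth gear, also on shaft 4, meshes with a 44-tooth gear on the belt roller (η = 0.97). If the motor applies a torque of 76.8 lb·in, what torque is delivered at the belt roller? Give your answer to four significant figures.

592.6 lb·in

Chain: ratio = 36/32 = 1.125; torque at shaft 2 = 76.8 × 1.125 × 0.94 = 81.216 lb·in.
Belt: ratio = 17/31 = 0.54839; torque at shaft 3 = 81.216 × 0.54839 × 0.96 = 42.756 lb·in.
Chain: ratio = 132/14 = 9.4286; torque at shaft 4 = 42.756 × 9.4286 × 0.93 = 374.91 lb·in.
Gear mesh: ratio = 44/27 = 1.6296; torque at the belt roller = 374.91 × 1.6296 × 0.97 = 592.64 lb·in.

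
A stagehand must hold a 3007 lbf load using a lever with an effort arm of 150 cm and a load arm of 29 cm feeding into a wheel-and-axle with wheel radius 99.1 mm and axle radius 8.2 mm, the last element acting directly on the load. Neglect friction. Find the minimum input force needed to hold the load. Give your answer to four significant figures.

Lever MA = effort arm / load arm = 150/29 = 5.1724.
Wheel-and-axle MA = R/r = 99.1/8.2 = 12.085.
Combined ideal MA = 5.1724 × 12.085 = 62.511.
Effort = load / MA = 3007 / 62.511 = 48.104 lbf.

48.10 lbf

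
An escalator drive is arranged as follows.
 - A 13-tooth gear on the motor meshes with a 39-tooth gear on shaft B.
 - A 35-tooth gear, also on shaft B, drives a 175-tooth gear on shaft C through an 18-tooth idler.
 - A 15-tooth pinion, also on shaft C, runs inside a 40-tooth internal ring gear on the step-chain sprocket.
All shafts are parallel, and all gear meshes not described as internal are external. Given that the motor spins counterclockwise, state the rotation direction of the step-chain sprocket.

clockwise

the motor → shaft B: external mesh, 1 reversal → CW.
shaft B → shaft C: driver → idler → driven is 2 external meshes, 2 reversals → CW.
shaft C → the step-chain sprocket: internal mesh, same direction → CW.
3 reversals in total — an odd number — so the step-chain sprocket turns opposite to the motor.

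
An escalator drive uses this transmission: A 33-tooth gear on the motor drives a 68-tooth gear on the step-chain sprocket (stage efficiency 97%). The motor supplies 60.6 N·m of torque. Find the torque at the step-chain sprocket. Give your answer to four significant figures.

gear mesh 68/33 = 2.0606 → τ = 60.6·2.0606·0.97 = 121.13 N·m

121.1 N·m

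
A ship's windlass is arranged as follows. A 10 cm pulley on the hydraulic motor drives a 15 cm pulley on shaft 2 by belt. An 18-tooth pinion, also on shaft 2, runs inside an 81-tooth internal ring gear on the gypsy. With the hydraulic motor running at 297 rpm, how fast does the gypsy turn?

belt 15/10 = 1.5 → 297/1.5 = 198 rpm
internal gear 81/18 = 4.5 → 198/4.5 = 44 rpm

44 rpm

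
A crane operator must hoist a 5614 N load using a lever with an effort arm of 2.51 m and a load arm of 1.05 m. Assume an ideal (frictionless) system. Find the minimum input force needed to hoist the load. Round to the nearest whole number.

2348 N

Lever MA = effort arm / load arm = 2.51/1.05 = 2.3905.
Effort = load / MA = 5614 / 2.3905 = 2348.5 N.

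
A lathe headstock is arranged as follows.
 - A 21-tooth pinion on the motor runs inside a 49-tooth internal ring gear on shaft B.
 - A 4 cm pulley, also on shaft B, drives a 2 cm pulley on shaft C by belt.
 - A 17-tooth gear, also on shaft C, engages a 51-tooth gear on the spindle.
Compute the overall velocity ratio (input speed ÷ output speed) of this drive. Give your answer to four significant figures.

3.500

Each stage contributes driven/driver: internal gear 49/21 = 2.3333, belt 2/4 = 0.5, gear mesh 51/17 = 3.
Overall: 2.3333 × 0.5 × 3 = 3.5.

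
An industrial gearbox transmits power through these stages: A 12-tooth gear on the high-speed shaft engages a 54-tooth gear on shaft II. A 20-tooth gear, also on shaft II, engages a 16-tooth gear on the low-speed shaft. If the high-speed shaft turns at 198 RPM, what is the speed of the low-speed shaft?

Gear mesh: ratio = 54/12 = 4.5, so shaft II turns at 198 / 4.5 = 44 RPM.
Gear mesh: ratio = 16/20 = 0.8, so the low-speed shaft turns at 44 / 0.8 = 55 RPM.

55 RPM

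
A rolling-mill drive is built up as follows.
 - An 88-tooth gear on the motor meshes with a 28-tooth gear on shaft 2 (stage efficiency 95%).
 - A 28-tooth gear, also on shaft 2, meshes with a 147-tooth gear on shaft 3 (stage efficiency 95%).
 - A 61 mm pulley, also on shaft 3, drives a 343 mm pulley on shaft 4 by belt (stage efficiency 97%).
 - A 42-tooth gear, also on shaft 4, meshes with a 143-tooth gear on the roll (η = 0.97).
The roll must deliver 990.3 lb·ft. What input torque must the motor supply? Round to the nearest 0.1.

Overall ratio R = 0.31818 × 5.25 × 5.623 × 3.4048 = 31.981; overall efficiency η = 0.95 × 0.95 × 0.97 × 0.97 = 0.8492.
Input torque = output torque / (R × η) = 990.3 / (31.981 × 0.8492) = 36.466 lb·ft.

36.5 lb·ft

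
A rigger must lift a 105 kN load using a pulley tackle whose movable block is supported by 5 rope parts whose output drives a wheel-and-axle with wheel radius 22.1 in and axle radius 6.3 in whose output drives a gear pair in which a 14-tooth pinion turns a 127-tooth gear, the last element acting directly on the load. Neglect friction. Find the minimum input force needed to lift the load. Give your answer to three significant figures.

0.660 kN

Block-and-tackle MA = number of supporting rope parts = 5.
Wheel-and-axle MA = R/r = 22.1/6.3 = 3.5079.
Gear pair MA = 127/14 = 9.0714.
Combined ideal MA = 5 × 3.5079 × 9.0714 = 159.11.
Effort = load / MA = 105 / 159.11 = 0.65992 kN.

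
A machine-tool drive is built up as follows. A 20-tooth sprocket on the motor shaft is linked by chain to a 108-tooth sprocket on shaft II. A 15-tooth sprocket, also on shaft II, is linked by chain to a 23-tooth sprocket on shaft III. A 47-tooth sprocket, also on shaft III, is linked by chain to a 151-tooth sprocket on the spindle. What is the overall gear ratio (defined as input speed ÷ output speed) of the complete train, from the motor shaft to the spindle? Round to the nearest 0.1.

26.6

Each stage contributes driven/driver: chain 108/20 = 5.4, chain 23/15 = 1.5333, chain 151/47 = 3.2128.
Overall: 5.4 × 1.5333 × 3.2128 = 26.602.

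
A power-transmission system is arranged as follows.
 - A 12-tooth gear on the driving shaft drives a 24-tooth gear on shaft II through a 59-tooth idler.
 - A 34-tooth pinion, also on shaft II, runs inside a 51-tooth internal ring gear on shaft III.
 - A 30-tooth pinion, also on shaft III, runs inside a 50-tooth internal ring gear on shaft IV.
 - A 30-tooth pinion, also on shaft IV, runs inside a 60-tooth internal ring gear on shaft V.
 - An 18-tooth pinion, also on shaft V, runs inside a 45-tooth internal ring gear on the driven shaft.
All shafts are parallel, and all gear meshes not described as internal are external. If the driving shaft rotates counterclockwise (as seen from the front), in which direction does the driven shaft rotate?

the driving shaft → shaft II: driver → idler → driven is 2 external meshes, 2 reversals → CCW.
shaft II → shaft III: internal mesh, same direction → CCW.
shaft III → shaft IV: internal mesh, same direction → CCW.
shaft IV → shaft V: internal mesh, same direction → CCW.
shaft V → the driven shaft: internal mesh, same direction → CCW.
2 reversals in total — an even number — so the driven shaft turns the same way as the driving shaft.

counterclockwise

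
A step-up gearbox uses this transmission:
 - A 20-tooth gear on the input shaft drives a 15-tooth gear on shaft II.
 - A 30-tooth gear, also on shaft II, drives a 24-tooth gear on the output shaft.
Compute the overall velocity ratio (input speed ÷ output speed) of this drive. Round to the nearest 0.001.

0.600

Each stage contributes driven/driver: gear mesh 15/20 = 0.75, gear mesh 24/30 = 0.8.
Overall: 0.75 × 0.8 = 0.6.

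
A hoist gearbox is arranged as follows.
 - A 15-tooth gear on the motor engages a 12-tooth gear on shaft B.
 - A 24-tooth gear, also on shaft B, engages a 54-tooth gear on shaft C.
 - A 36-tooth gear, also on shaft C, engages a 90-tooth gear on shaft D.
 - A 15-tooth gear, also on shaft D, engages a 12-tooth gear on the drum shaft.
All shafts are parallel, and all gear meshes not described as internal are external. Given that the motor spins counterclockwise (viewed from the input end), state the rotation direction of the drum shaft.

the motor → shaft B: external mesh, 1 reversal → CW.
shaft B → shaft C: external mesh, 1 reversal → CCW.
shaft C → shaft D: external mesh, 1 reversal → CW.
shaft D → the drum shaft: external mesh, 1 reversal → CCW.
4 reversals in total — an even number — so the drum shaft turns the same way as the motor.

counterclockwise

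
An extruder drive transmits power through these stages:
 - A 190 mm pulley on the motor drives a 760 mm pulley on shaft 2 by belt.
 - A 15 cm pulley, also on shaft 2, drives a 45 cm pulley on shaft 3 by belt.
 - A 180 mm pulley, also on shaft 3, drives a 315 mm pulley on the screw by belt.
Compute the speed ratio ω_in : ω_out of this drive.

Each stage contributes driven/driver: belt 760/190 = 4, belt 45/15 = 3, belt 315/180 = 1.75.
Overall: 4 × 3 × 1.75 = 21.

21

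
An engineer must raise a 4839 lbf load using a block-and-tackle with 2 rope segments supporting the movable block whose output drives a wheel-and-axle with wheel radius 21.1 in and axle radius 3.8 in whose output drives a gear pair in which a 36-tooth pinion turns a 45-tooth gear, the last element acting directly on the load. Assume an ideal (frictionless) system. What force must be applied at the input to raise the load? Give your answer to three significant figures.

349 lbf

Block-and-tackle MA = number of supporting rope parts = 2.
Wheel-and-axle MA = R/r = 21.1/3.8 = 5.5526.
Gear pair MA = 45/36 = 1.25.
Combined ideal MA = 2 × 5.5526 × 1.25 = 13.882.
Effort = load / MA = 4839 / 13.882 = 348.59 lbf.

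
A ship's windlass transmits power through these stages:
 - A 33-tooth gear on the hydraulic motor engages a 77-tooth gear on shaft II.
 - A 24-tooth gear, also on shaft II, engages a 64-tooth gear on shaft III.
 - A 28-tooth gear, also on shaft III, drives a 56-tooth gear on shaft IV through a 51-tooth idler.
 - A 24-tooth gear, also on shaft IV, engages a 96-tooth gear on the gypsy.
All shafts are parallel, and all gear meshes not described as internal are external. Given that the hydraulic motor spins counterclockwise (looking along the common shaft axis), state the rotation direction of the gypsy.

clockwise

the hydraulic motor → shaft II: external mesh, 1 reversal → CW.
shaft II → shaft III: external mesh, 1 reversal → CCW.
shaft III → shaft IV: driver → idler → driven is 2 external meshes, 2 reversals → CCW.
shaft IV → the gypsy: external mesh, 1 reversal → CW.
5 reversals in total — an odd number — so the gypsy turns opposite to the hydraulic motor.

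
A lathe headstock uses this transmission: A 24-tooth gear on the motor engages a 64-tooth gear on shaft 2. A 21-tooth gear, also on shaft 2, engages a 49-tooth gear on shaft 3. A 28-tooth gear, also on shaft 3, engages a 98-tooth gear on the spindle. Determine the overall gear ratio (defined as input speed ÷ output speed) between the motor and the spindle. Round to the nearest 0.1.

21.8

Each stage contributes driven/driver: gear mesh 64/24 = 2.6667, gear mesh 49/21 = 2.3333, gear mesh 98/28 = 3.5.
Overall: 2.6667 × 2.3333 × 3.5 = 21.778.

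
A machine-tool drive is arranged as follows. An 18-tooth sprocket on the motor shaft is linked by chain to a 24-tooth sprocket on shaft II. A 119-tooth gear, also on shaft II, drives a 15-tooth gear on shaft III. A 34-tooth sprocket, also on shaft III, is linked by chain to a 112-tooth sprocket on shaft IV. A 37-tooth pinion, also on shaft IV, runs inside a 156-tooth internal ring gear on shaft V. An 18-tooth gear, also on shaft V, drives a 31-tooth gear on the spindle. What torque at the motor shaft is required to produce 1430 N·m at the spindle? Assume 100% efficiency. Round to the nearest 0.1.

355.7 N·m

Overall ratio R = 1.3333 × 0.12605 × 3.2941 × 4.2162 × 1.7222 = 4.0201.
Input torque = output torque / R = 1430 / 4.0201 = 355.71 N·m.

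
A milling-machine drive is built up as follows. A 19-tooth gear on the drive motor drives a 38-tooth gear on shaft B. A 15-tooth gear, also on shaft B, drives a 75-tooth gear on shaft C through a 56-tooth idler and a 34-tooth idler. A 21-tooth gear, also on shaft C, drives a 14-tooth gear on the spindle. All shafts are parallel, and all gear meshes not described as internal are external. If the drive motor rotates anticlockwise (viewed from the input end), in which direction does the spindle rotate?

the drive motor → shaft B: external mesh, 1 reversal → CW.
shaft B → shaft C: driver → idler → idler → driven is 3 external meshes, 3 reversals → CCW.
shaft C → the spindle: external mesh, 1 reversal → CW.
5 reversals in total — an odd number — so the spindle turns opposite to the drive motor.

clockwise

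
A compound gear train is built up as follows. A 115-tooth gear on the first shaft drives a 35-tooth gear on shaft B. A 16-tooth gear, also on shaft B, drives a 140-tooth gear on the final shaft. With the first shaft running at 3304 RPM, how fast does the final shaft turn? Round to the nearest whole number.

the first shaft → shaft B (gear mesh, 35/115): 3304 ÷ 0.30435 = 10856 RPM
shaft B → the final shaft (gear mesh, 140/16): 10856 ÷ 8.75 = 1240.7 RPM

1241 RPM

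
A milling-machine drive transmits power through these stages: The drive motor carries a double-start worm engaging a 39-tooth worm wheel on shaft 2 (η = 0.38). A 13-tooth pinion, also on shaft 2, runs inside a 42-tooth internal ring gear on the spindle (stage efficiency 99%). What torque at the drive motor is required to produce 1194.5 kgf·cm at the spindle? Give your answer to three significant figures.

Overall ratio R = 19.5 × 3.2308 = 63; overall efficiency η = 0.38 × 0.99 = 0.3762.
Input torque = output torque / (R × η) = 1194.5 / (63 × 0.3762) = 50.4 kgf·cm.

50.4 kgf·cm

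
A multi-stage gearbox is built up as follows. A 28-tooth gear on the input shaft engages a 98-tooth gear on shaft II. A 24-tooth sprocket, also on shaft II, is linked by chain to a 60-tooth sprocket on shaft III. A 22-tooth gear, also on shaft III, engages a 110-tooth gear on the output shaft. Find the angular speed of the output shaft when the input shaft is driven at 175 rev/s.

4 rev/s

gear mesh 98/28 = 3.5 → 175/3.5 = 50 rev/s
chain 60/24 = 2.5 → 50/2.5 = 20 rev/s
gear mesh 110/22 = 5 → 20/5 = 4 rev/s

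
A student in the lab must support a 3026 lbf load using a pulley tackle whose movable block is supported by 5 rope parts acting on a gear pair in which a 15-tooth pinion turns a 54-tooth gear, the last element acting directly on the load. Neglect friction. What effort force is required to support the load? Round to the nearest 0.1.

168.1 lbf

Block-and-tackle MA = number of supporting rope parts = 5.
Gear pair MA = 54/15 = 3.6.
Combined ideal MA = 5 × 3.6 = 18.
Effort = load / MA = 3026 / 18 = 168.11 lbf.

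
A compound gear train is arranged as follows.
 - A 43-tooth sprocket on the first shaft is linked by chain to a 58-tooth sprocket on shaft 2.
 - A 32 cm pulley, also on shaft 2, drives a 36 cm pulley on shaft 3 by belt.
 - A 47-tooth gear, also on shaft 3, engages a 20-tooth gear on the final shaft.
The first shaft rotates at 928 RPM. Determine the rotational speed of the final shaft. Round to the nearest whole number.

1437 RPM

Chain: ratio = 58/43 = 1.3488, so shaft 2 turns at 928 / 1.3488 = 688 RPM.
Belt: ratio = 36/32 = 1.125, so shaft 3 turns at 688 / 1.125 = 611.56 RPM.
Gear mesh: ratio = 20/47 = 0.42553, so the final shaft turns at 611.56 / 0.42553 = 1437.2 RPM.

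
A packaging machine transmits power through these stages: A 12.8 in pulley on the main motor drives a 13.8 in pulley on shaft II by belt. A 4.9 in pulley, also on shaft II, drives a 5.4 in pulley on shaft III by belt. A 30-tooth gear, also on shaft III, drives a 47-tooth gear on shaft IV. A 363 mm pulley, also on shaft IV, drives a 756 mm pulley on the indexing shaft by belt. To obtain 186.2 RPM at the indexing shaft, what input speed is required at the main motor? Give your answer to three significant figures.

Overall ratio R = 1.0781 × 1.102 × 1.5667 × 2.0826 = 3.8767.
Required input speed = output speed × R = 186.2 × 3.8767 = 721.84 RPM.

722 RPM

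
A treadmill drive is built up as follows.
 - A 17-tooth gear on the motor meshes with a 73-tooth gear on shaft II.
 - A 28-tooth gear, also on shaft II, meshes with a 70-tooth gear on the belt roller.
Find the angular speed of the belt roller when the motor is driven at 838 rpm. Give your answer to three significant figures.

78.1 rpm

Gear mesh: ratio = 73/17 = 4.2941, so shaft II turns at 838 / 4.2941 = 195.15 rpm.
Gear mesh: ratio = 70/28 = 2.5, so the belt roller turns at 195.15 / 2.5 = 78.06 rpm.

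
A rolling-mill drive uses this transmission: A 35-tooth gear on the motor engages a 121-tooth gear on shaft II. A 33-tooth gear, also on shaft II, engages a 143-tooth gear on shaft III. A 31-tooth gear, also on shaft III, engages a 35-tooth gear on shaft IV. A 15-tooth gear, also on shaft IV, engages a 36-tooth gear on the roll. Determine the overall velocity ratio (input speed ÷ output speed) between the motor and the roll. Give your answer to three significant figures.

Each stage contributes driven/driver: gear mesh 121/35 = 3.4571, gear mesh 143/33 = 4.3333, gear mesh 35/31 = 1.129, gear mesh 36/15 = 2.4.
Overall: 3.4571 × 4.3333 × 1.129 × 2.4 = 40.594.

40.6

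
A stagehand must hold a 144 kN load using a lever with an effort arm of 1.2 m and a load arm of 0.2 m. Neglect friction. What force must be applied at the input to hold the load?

Lever MA = effort arm / load arm = 1.2/0.2 = 6.
Effort = load / MA = 144 / 6 = 24 kN.

24 kN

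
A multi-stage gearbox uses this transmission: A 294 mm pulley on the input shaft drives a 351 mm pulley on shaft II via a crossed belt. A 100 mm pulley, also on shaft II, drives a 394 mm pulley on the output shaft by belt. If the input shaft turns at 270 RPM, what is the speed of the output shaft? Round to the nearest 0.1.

belt 351/294 = 1.1939 → 270/1.1939 = 226.15 RPM
belt 394/100 = 3.94 → 226.15/3.94 = 57.399 RPM

57.4 RPM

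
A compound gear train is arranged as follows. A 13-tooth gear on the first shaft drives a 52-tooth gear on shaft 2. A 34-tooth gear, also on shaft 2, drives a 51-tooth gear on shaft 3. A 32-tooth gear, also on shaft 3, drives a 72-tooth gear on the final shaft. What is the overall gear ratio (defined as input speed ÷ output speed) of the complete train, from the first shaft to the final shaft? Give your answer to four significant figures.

Each stage contributes driven/driver: gear mesh 52/13 = 4, gear mesh 51/34 = 1.5, gear mesh 72/32 = 2.25.
Overall: 4 × 1.5 × 2.25 = 13.5.

13.50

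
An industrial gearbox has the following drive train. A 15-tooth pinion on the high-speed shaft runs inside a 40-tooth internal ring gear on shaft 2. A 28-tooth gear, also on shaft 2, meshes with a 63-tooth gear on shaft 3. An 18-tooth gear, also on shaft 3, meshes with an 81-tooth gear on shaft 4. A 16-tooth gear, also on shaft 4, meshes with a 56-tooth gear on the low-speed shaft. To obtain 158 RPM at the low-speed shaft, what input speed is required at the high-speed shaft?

Overall ratio R = 2.6667 × 2.25 × 4.5 × 3.5 = 94.5.
Required input speed = output speed × R = 158 × 94.5 = 14931 RPM.

14931 RPM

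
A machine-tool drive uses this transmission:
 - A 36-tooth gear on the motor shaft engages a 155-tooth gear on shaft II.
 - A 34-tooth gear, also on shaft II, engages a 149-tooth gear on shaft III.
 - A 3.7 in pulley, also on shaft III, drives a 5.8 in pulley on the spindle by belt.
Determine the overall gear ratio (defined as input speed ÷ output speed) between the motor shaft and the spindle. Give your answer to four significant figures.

29.58

Each stage contributes driven/driver: gear mesh 155/36 = 4.3056, gear mesh 149/34 = 4.3824, belt 5.8/3.7 = 1.5676.
Overall: 4.3056 × 4.3824 × 1.5676 = 29.578.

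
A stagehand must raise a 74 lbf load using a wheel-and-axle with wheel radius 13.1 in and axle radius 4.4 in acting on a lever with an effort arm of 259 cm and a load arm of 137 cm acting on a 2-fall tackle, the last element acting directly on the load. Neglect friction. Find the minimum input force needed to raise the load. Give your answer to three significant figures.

6.57 lbf

Wheel-and-axle MA = R/r = 13.1/4.4 = 2.9773.
Lever MA = effort arm / load arm = 259/137 = 1.8905.
Block-and-tackle MA = number of supporting rope parts = 2.
Combined ideal MA = 2.9773 × 1.8905 × 2 = 11.257.
Effort = load / MA = 74 / 11.257 = 6.5736 lbf.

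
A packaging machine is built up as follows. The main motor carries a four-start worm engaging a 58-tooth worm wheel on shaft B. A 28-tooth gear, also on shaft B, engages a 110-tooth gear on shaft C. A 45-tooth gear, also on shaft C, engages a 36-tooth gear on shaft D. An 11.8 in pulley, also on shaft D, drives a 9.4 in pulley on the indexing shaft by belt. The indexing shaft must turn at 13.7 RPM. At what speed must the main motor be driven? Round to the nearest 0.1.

497.3 RPM

Overall ratio R = 14.5 × 3.9286 × 0.8 × 0.79661 = 36.303.
Required input speed = output speed × R = 13.7 × 36.303 = 497.35 RPM.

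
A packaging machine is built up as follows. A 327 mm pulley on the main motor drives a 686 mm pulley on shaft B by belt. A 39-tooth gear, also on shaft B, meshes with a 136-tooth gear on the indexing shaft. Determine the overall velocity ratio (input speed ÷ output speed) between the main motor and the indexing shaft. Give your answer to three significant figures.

Each stage contributes driven/driver: belt 686/327 = 2.0979, gear mesh 136/39 = 3.4872.
Overall: 2.0979 × 3.4872 = 7.3156.

7.32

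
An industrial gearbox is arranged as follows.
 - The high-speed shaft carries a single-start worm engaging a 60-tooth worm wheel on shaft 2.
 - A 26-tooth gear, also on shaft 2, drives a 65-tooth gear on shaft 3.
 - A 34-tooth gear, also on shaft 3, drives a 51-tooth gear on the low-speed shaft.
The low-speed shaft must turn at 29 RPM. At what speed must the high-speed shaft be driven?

6525 RPM

Overall ratio R = 60 × 2.5 × 1.5 = 225.
Required input speed = output speed × R = 29 × 225 = 6525 RPM.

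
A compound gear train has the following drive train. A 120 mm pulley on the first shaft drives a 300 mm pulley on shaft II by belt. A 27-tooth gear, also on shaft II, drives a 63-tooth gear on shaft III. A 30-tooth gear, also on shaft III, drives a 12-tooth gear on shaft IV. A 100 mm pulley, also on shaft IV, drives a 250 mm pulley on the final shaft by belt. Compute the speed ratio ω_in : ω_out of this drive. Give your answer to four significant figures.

5.833

Each stage contributes driven/driver: belt 300/120 = 2.5, gear mesh 63/27 = 2.3333, gear mesh 12/30 = 0.4, belt 250/100 = 2.5.
Overall: 2.5 × 2.3333 × 0.4 × 2.5 = 5.8333.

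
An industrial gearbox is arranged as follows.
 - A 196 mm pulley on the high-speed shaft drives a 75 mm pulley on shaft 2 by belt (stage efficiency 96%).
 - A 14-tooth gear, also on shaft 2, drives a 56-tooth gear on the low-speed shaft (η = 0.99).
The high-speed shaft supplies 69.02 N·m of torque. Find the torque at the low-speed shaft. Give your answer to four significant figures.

After the belt (75/196): 69.02 × 0.38265 × 0.96 = 25.354 N·m
After the gear mesh (56/14): 25.354 × 4 × 0.99 = 100.4 N·m

100.4 N·m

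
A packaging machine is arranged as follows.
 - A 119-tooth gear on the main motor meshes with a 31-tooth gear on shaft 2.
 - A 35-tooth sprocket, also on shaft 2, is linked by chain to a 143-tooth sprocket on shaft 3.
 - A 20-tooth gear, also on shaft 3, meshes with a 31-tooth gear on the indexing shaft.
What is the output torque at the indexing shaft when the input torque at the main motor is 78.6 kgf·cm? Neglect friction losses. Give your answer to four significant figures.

129.7 kgf·cm

gear mesh 31/119 = 0.2605 → τ = 78.6·0.2605 = 20.476 kgf·cm
chain 143/35 = 4.0857 → τ = 20.476·4.0857 = 83.658 kgf·cm
gear mesh 31/20 = 1.55 → τ = 83.658·1.55 = 129.67 kgf·cm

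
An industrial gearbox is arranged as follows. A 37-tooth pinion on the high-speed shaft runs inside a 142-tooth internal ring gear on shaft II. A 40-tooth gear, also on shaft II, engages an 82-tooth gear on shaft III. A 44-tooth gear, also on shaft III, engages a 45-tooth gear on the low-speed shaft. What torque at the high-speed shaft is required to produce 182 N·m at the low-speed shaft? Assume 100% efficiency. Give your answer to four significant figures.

Overall ratio R = 3.8378 × 2.05 × 1.0227 = 8.0464.
Input torque = output torque / R = 182 / 8.0464 = 22.619 N·m.

22.62 N·m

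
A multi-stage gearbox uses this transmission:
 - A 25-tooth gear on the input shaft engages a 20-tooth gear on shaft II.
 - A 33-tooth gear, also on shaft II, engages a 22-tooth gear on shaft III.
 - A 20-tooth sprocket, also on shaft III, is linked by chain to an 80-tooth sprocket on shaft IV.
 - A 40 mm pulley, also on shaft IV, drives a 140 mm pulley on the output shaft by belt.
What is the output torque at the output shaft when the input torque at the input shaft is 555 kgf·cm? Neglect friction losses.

After the gear mesh (20/25): 555 × 0.8 = 444 kgf·cm
After the gear mesh (22/33): 444 × 0.66667 = 296 kgf·cm
After the chain (80/20): 296 × 4 = 1184 kgf·cm
After the belt (140/40): 1184 × 3.5 = 4144 kgf·cm

4144 kgf·cm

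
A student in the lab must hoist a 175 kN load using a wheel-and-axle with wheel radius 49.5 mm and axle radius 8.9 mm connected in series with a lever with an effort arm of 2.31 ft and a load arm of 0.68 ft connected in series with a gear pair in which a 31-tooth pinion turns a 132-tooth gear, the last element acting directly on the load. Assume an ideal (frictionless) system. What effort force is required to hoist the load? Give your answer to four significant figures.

Wheel-and-axle MA = R/r = 49.5/8.9 = 5.5618.
Lever MA = effort arm / load arm = 2.31/0.68 = 3.3971.
Gear pair MA = 132/31 = 4.2581.
Combined ideal MA = 5.5618 × 3.3971 × 4.2581 = 80.451.
Effort = load / MA = 175 / 80.451 = 2.1752 kN.

2.175 kN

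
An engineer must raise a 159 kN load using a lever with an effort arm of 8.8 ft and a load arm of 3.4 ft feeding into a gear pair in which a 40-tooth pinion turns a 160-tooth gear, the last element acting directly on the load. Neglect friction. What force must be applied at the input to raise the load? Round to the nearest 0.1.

15.4 kN

Lever MA = effort arm / load arm = 8.8/3.4 = 2.5882.
Gear pair MA = 160/40 = 4.
Combined ideal MA = 2.5882 × 4 = 10.353.
Effort = load / MA = 159 / 10.353 = 15.358 kN.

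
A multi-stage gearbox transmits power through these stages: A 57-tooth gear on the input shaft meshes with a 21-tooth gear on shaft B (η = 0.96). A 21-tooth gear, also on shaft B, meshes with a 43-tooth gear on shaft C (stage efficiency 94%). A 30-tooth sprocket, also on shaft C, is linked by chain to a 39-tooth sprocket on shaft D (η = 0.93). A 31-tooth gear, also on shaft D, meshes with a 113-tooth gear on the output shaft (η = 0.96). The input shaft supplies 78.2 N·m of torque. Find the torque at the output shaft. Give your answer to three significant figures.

gear mesh 21/57 = 0.36842 → τ = 78.2·0.36842·0.96 = 27.658 N·m
gear mesh 43/21 = 2.0476 → τ = 27.658·2.0476·0.94 = 53.235 N·m
chain 39/30 = 1.3 → τ = 53.235·1.3·0.93 = 64.361 N·m
gear mesh 113/31 = 3.6452 → τ = 64.361·3.6452·0.96 = 225.22 N·m

225 N·m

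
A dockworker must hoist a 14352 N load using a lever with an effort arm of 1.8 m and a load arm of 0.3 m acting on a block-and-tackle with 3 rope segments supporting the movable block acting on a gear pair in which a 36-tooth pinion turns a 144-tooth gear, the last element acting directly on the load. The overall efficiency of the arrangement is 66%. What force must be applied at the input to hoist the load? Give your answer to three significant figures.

Lever MA = effort arm / load arm = 1.8/0.3 = 6.
Block-and-tackle MA = number of supporting rope parts = 3.
Gear pair MA = 144/36 = 4.
Combined ideal MA = 6 × 3 × 4 = 72.
Actual MA = 72 × 0.66 = 47.52.
Effort = load / actual MA = 14352 / 47.52 = 302.02 N.

302 N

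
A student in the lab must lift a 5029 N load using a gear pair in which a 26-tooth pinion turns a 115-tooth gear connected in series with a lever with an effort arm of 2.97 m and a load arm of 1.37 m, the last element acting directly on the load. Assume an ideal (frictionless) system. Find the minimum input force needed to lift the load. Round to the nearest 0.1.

524.5 N

Gear pair MA = 115/26 = 4.4231.
Lever MA = effort arm / load arm = 2.97/1.37 = 2.1679.
Combined ideal MA = 4.4231 × 2.1679 = 9.5887.
Effort = load / MA = 5029 / 9.5887 = 524.47 N.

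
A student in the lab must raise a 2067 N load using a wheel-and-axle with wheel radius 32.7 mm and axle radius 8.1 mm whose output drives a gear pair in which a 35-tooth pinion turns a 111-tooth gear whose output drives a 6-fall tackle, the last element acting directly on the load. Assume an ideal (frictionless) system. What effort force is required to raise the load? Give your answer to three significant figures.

26.9 N

Wheel-and-axle MA = R/r = 32.7/8.1 = 4.037.
Gear pair MA = 111/35 = 3.1714.
Block-and-tackle MA = number of supporting rope parts = 6.
Combined ideal MA = 4.037 × 3.1714 × 6 = 76.819.
Effort = load / MA = 2067 / 76.819 = 26.907 N.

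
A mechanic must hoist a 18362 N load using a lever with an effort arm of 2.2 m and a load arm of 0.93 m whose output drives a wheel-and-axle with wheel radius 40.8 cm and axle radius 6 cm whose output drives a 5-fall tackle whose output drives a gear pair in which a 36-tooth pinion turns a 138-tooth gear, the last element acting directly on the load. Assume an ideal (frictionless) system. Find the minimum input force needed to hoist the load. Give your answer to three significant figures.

59.6 N

Lever MA = effort arm / load arm = 2.2/0.93 = 2.3656.
Wheel-and-axle MA = R/r = 40.8/6 = 6.8.
Block-and-tackle MA = number of supporting rope parts = 5.
Gear pair MA = 138/36 = 3.8333.
Combined ideal MA = 2.3656 × 6.8 × 5 × 3.8333 = 308.32.
Effort = load / MA = 18362 / 308.32 = 59.556 N.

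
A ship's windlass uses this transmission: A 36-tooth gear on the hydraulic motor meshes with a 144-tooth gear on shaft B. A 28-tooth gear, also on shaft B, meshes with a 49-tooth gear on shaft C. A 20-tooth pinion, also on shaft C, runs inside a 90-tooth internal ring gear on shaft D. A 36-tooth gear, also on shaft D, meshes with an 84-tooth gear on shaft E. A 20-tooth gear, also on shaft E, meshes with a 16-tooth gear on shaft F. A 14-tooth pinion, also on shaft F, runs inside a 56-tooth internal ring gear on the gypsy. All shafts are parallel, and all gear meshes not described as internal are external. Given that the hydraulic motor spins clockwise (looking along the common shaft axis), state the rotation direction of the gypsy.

the hydraulic motor → shaft B: external mesh, 1 reversal → CCW.
shaft B → shaft C: external mesh, 1 reversal → CW.
shaft C → shaft D: internal mesh, same direction → CW.
shaft D → shaft E: external mesh, 1 reversal → CCW.
shaft E → shaft F: external mesh, 1 reversal → CW.
shaft F → the gypsy: internal mesh, same direction → CW.
4 reversals in total — an even number — so the gypsy turns the same way as the hydraulic motor.

clockwise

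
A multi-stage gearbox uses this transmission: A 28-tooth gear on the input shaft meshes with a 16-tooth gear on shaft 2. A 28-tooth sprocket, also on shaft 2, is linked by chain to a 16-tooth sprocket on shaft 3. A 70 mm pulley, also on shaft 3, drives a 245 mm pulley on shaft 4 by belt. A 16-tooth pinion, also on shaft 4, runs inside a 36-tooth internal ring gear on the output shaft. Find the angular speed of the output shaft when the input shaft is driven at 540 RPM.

210 RPM

gear mesh 16/28 = 0.57143 → 540/0.57143 = 945 RPM
chain 16/28 = 0.57143 → 945/0.57143 = 1653.8 RPM
belt 245/70 = 3.5 → 1653.8/3.5 = 472.5 RPM
internal gear 36/16 = 2.25 → 472.5/2.25 = 210 RPM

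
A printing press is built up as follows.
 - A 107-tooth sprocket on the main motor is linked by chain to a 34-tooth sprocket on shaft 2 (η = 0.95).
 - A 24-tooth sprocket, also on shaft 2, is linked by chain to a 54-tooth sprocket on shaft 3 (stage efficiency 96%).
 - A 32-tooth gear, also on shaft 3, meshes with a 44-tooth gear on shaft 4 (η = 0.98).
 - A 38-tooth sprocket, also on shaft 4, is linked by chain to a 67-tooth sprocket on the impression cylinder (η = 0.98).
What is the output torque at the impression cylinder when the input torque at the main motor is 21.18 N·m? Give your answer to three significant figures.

32.2 N·m

Chain: ratio = 34/107 = 0.31776; torque at shaft 2 = 21.18 × 0.31776 × 0.95 = 6.3936 N·m.
Chain: ratio = 54/24 = 2.25; torque at shaft 3 = 6.3936 × 2.25 × 0.96 = 13.81 N·m.
Gear mesh: ratio = 44/32 = 1.375; torque at shaft 4 = 13.81 × 1.375 × 0.98 = 18.609 N·m.
Chain: ratio = 67/38 = 1.7632; torque at the impression cylinder = 18.609 × 1.7632 × 0.98 = 32.155 N·m.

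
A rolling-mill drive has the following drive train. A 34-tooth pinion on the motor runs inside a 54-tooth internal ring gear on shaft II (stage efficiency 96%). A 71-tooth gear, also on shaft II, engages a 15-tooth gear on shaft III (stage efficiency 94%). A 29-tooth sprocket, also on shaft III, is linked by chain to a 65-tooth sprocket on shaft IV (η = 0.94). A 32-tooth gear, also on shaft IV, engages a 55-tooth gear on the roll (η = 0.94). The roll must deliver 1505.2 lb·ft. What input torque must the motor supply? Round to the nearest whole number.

1460 lb·ft

Overall ratio R = 1.5882 × 0.21127 × 2.2414 × 1.7188 = 1.2926; overall efficiency η = 0.96 × 0.94 × 0.94 × 0.94 = 0.7974.
Input torque = output torque / (R × η) = 1505.2 / (1.2926 × 0.7974) = 1460.4 lb·ft.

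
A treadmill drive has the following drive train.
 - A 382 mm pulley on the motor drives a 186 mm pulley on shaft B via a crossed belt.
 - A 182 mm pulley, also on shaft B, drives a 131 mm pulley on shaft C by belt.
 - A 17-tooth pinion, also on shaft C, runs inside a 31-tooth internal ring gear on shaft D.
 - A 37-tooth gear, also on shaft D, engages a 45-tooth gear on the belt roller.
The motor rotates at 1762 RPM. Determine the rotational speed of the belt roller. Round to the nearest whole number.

the motor → shaft B (belt, 186/382): 1762 ÷ 0.48691 = 3618.7 RPM
shaft B → shaft C (belt, 131/182): 3618.7 ÷ 0.71978 = 5027.6 RPM
shaft C → shaft D (internal gear, 31/17): 5027.6 ÷ 1.8235 = 2757 RPM
shaft D → the belt roller (gear mesh, 45/37): 2757 ÷ 1.2162 = 2266.9 RPM

2267 RPM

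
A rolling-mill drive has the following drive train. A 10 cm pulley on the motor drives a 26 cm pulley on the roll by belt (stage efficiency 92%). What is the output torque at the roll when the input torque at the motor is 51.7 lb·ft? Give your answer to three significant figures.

Belt: ratio = 26/10 = 2.6; torque at the roll = 51.7 × 2.6 × 0.92 = 123.67 lb·ft.

124 lb·ft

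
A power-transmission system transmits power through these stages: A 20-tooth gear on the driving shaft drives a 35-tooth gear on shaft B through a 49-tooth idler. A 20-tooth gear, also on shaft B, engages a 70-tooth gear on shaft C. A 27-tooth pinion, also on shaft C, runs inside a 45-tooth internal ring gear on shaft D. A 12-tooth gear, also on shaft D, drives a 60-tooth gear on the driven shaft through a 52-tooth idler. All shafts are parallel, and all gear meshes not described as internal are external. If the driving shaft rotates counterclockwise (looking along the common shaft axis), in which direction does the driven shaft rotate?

clockwise

the driving shaft → shaft B: driver → idler → driven is 2 external meshes, 2 reversals → CCW.
shaft B → shaft C: external mesh, 1 reversal → CW.
shaft C → shaft D: internal mesh, same direction → CW.
shaft D → the driven shaft: driver → idler → driven is 2 external meshes, 2 reversals → CW.
5 reversals in total — an odd number — so the driven shaft turns opposite to the driving shaft.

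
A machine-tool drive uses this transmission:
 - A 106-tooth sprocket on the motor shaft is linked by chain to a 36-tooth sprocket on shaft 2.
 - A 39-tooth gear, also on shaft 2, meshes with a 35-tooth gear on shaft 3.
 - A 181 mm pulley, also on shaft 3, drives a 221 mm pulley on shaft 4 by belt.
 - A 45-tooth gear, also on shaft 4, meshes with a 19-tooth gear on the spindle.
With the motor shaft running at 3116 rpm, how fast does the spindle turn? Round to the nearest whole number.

19831 rpm

chain 36/106 = 0.33962 → 3116/0.33962 = 9174.9 rpm
gear mesh 35/39 = 0.89744 → 9174.9/0.89744 = 10223 rpm
belt 221/181 = 1.221 → 10223/1.221 = 8373 rpm
gear mesh 19/45 = 0.42222 → 8373/0.42222 = 19831 rpm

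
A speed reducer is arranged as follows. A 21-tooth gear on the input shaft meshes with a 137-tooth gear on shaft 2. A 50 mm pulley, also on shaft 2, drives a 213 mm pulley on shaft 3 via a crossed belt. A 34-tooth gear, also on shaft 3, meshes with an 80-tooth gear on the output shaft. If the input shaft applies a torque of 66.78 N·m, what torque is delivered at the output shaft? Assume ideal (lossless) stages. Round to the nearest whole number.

gear mesh 137/21 = 6.5238 → τ = 66.78·6.5238 = 435.66 N·m
belt 213/50 = 4.26 → τ = 435.66·4.26 = 1855.9 N·m
gear mesh 80/34 = 2.3529 → τ = 1855.9·2.3529 = 4366.9 N·m

4367 N·m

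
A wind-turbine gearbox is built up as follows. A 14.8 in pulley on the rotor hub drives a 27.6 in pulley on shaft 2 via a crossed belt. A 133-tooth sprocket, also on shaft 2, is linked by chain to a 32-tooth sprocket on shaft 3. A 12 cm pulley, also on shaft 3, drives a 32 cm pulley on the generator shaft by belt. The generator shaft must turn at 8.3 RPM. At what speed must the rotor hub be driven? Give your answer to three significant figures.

Overall ratio R = 1.8649 × 0.2406 × 2.6667 = 1.1965.
Required input speed = output speed × R = 8.3 × 1.1965 = 9.931 RPM.

9.93 RPM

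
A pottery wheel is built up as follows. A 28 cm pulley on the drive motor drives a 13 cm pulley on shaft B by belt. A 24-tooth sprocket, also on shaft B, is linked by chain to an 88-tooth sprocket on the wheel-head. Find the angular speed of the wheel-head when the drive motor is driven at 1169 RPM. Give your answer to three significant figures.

Belt: ratio = 13/28 = 0.46429, so shaft B turns at 1169 / 0.46429 = 2517.8 RPM.
Chain: ratio = 88/24 = 3.6667, so the wheel-head turns at 2517.8 / 3.6667 = 686.69 RPM.

687 RPM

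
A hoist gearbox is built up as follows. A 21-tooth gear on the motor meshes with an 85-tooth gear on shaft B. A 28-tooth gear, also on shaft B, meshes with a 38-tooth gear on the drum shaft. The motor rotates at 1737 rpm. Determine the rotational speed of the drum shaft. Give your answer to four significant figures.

316.2 rpm

Gear mesh: ratio = 85/21 = 4.0476, so shaft B turns at 1737 / 4.0476 = 429.14 rpm.
Gear mesh: ratio = 38/28 = 1.3571, so the drum shaft turns at 429.14 / 1.3571 = 316.21 rpm.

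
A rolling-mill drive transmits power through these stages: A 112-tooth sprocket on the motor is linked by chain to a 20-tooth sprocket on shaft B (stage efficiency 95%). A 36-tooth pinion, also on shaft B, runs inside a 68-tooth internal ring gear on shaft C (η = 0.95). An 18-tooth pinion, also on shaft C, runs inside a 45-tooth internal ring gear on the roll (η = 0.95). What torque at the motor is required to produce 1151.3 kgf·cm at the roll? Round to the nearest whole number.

1592 kgf·cm

Overall ratio R = 0.17857 × 1.8889 × 2.5 = 0.84325; overall efficiency η = 0.95 × 0.95 × 0.95 = 0.8574.
Input torque = output torque / (R × η) = 1151.3 / (0.84325 × 0.8574) = 1592.4 kgf·cm.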